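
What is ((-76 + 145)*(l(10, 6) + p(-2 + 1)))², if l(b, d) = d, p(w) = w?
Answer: 119025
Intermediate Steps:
((-76 + 145)*(l(10, 6) + p(-2 + 1)))² = ((-76 + 145)*(6 + (-2 + 1)))² = (69*(6 - 1))² = (69*5)² = 345² = 119025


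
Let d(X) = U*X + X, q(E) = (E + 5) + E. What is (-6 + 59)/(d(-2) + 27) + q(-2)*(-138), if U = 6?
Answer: -1741/13 ≈ -133.92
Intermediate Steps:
q(E) = 5 + 2*E (q(E) = (5 + E) + E = 5 + 2*E)
d(X) = 7*X (d(X) = 6*X + X = 7*X)
(-6 + 59)/(d(-2) + 27) + q(-2)*(-138) = (-6 + 59)/(7*(-2) + 27) + (5 + 2*(-2))*(-138) = 53/(-14 + 27) + (5 - 4)*(-138) = 53/13 + 1*(-138) = 53*(1/13) - 138 = 53/13 - 138 = -1741/13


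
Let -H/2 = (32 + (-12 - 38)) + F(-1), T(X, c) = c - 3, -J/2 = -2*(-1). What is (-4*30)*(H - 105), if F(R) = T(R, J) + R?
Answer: 6360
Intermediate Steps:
J = -4 (J = -(-4)*(-1) = -2*2 = -4)
T(X, c) = -3 + c
F(R) = -7 + R (F(R) = (-3 - 4) + R = -7 + R)
H = 52 (H = -2*((32 + (-12 - 38)) + (-7 - 1)) = -2*((32 - 50) - 8) = -2*(-18 - 8) = -2*(-26) = 52)
(-4*30)*(H - 105) = (-4*30)*(52 - 105) = -120*(-53) = 6360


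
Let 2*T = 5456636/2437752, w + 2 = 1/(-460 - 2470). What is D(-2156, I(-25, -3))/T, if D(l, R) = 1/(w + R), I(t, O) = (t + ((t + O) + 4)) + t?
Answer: -1190435560/101257430093 ≈ -0.011757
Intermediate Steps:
I(t, O) = 4 + O + 3*t (I(t, O) = (t + ((O + t) + 4)) + t = (t + (4 + O + t)) + t = (4 + O + 2*t) + t = 4 + O + 3*t)
w = -5861/2930 (w = -2 + 1/(-460 - 2470) = -2 + 1/(-2930) = -2 - 1/2930 = -5861/2930 ≈ -2.0003)
D(l, R) = 1/(-5861/2930 + R)
T = 1364159/1218876 (T = (5456636/2437752)/2 = (5456636*(1/2437752))/2 = (½)*(1364159/609438) = 1364159/1218876 ≈ 1.1192)
D(-2156, I(-25, -3))/T = (2930/(-5861 + 2930*(4 - 3 + 3*(-25))))/(1364159/1218876) = (2930/(-5861 + 2930*(4 - 3 - 75)))*(1218876/1364159) = (2930/(-5861 + 2930*(-74)))*(1218876/1364159) = (2930/(-5861 - 216820))*(1218876/1364159) = (2930/(-222681))*(1218876/1364159) = (2930*(-1/222681))*(1218876/1364159) = -2930/222681*1218876/1364159 = -1190435560/101257430093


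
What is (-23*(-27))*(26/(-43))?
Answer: -16146/43 ≈ -375.49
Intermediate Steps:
(-23*(-27))*(26/(-43)) = 621*(26*(-1/43)) = 621*(-26/43) = -16146/43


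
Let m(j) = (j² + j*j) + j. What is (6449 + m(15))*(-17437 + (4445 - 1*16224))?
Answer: -201999424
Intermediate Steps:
m(j) = j + 2*j² (m(j) = (j² + j²) + j = 2*j² + j = j + 2*j²)
(6449 + m(15))*(-17437 + (4445 - 1*16224)) = (6449 + 15*(1 + 2*15))*(-17437 + (4445 - 1*16224)) = (6449 + 15*(1 + 30))*(-17437 + (4445 - 16224)) = (6449 + 15*31)*(-17437 - 11779) = (6449 + 465)*(-29216) = 6914*(-29216) = -201999424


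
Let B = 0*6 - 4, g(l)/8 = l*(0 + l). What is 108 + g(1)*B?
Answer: 76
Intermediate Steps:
g(l) = 8*l² (g(l) = 8*(l*(0 + l)) = 8*(l*l) = 8*l²)
B = -4 (B = 0 - 4 = -4)
108 + g(1)*B = 108 + (8*1²)*(-4) = 108 + (8*1)*(-4) = 108 + 8*(-4) = 108 - 32 = 76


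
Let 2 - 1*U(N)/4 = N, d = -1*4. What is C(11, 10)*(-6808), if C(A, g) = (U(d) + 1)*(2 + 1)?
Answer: -510600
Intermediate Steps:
d = -4
U(N) = 8 - 4*N
C(A, g) = 75 (C(A, g) = ((8 - 4*(-4)) + 1)*(2 + 1) = ((8 + 16) + 1)*3 = (24 + 1)*3 = 25*3 = 75)
C(11, 10)*(-6808) = 75*(-6808) = -510600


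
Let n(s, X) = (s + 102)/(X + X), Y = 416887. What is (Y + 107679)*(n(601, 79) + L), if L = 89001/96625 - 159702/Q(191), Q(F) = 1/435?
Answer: -278173858605533208661/7633375 ≈ -3.6442e+13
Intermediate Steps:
Q(F) = 1/435
n(s, X) = (102 + s)/(2*X) (n(s, X) = (102 + s)/((2*X)) = (102 + s)*(1/(2*X)) = (102 + s)/(2*X))
L = -6712574412249/96625 (L = 89001/96625 - 159702/1/435 = 89001*(1/96625) - 159702*435 = 89001/96625 - 69470370 = -6712574412249/96625 ≈ -6.9470e+7)
(Y + 107679)*(n(601, 79) + L) = (416887 + 107679)*((1/2)*(102 + 601)/79 - 6712574412249/96625) = 524566*((1/2)*(1/79)*703 - 6712574412249/96625) = 524566*(703/158 - 6712574412249/96625) = 524566*(-1060586689207967/15266750) = -278173858605533208661/7633375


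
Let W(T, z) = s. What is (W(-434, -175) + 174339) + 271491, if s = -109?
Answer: 445721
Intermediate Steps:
W(T, z) = -109
(W(-434, -175) + 174339) + 271491 = (-109 + 174339) + 271491 = 174230 + 271491 = 445721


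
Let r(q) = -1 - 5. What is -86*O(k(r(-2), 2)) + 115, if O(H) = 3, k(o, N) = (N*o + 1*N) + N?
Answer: -143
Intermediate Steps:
r(q) = -6
k(o, N) = 2*N + N*o (k(o, N) = (N*o + N) + N = (N + N*o) + N = 2*N + N*o)
-86*O(k(r(-2), 2)) + 115 = -86*3 + 115 = -258 + 115 = -143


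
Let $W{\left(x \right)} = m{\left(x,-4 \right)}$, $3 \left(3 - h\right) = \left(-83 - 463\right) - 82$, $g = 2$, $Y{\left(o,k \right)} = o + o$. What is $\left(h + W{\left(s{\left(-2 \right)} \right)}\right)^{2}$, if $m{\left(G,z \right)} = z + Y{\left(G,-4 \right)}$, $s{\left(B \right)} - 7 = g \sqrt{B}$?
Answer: $\frac{444601}{9} + \frac{5336 i \sqrt{2}}{3} \approx 49400.0 + 2515.4 i$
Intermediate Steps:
$Y{\left(o,k \right)} = 2 o$
$s{\left(B \right)} = 7 + 2 \sqrt{B}$
$m{\left(G,z \right)} = z + 2 G$
$h = \frac{637}{3}$ ($h = 3 - \frac{\left(-83 - 463\right) - 82}{3} = 3 - \frac{-546 - 82}{3} = 3 - - \frac{628}{3} = 3 + \frac{628}{3} = \frac{637}{3} \approx 212.33$)
$W{\left(x \right)} = -4 + 2 x$
$\left(h + W{\left(s{\left(-2 \right)} \right)}\right)^{2} = \left(\frac{637}{3} - \left(4 - 2 \left(7 + 2 \sqrt{-2}\right)\right)\right)^{2} = \left(\frac{637}{3} - \left(4 - 2 \left(7 + 2 i \sqrt{2}\right)\right)\right)^{2} = \left(\frac{637}{3} + \left(-4 + \left(14 + 4 i \sqrt{2}\right)\right)\right)^{2} = \left(\frac{637}{3} + \left(10 + 4 i \sqrt{2}\right)\right)^{2} = \left(\frac{667}{3} + 4 i \sqrt{2}\right)^{2}$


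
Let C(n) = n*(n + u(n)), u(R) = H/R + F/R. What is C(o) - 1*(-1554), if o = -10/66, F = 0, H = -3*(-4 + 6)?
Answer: 1685797/1089 ≈ 1548.0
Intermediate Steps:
H = -6 (H = -3*2 = -6)
u(R) = -6/R (u(R) = -6/R + 0/R = -6/R + 0 = -6/R)
o = -5/33 (o = -10*1/66 = -5/33 ≈ -0.15152)
C(n) = n*(n - 6/n)
C(o) - 1*(-1554) = (-6 + (-5/33)²) - 1*(-1554) = (-6 + 25/1089) + 1554 = -6509/1089 + 1554 = 1685797/1089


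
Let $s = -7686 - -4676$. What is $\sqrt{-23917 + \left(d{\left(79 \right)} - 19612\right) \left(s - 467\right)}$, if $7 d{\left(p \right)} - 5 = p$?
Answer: $\sqrt{68125283} \approx 8253.8$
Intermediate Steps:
$d{\left(p \right)} = \frac{5}{7} + \frac{p}{7}$
$s = -3010$ ($s = -7686 + 4676 = -3010$)
$\sqrt{-23917 + \left(d{\left(79 \right)} - 19612\right) \left(s - 467\right)} = \sqrt{-23917 + \left(\left(\frac{5}{7} + \frac{1}{7} \cdot 79\right) - 19612\right) \left(-3010 - 467\right)} = \sqrt{-23917 + \left(\left(\frac{5}{7} + \frac{79}{7}\right) - 19612\right) \left(-3477\right)} = \sqrt{-23917 + \left(12 - 19612\right) \left(-3477\right)} = \sqrt{-23917 - -68149200} = \sqrt{-23917 + 68149200} = \sqrt{68125283}$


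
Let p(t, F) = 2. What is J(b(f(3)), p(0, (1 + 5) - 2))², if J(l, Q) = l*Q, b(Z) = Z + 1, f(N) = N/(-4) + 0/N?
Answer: ¼ ≈ 0.25000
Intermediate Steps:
f(N) = -N/4 (f(N) = N*(-¼) + 0 = -N/4 + 0 = -N/4)
b(Z) = 1 + Z
J(l, Q) = Q*l
J(b(f(3)), p(0, (1 + 5) - 2))² = (2*(1 - ¼*3))² = (2*(1 - ¾))² = (2*(¼))² = (½)² = ¼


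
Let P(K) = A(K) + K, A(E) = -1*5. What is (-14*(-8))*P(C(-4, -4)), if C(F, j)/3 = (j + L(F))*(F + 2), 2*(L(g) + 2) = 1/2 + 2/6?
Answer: 3192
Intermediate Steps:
A(E) = -5
L(g) = -19/12 (L(g) = -2 + (1/2 + 2/6)/2 = -2 + (1*(1/2) + 2*(1/6))/2 = -2 + (1/2 + 1/3)/2 = -2 + (1/2)*(5/6) = -2 + 5/12 = -19/12)
C(F, j) = 3*(2 + F)*(-19/12 + j) (C(F, j) = 3*((j - 19/12)*(F + 2)) = 3*((-19/12 + j)*(2 + F)) = 3*((2 + F)*(-19/12 + j)) = 3*(2 + F)*(-19/12 + j))
P(K) = -5 + K
(-14*(-8))*P(C(-4, -4)) = (-14*(-8))*(-5 + (-19/2 + 6*(-4) - 19/4*(-4) + 3*(-4)*(-4))) = 112*(-5 + (-19/2 - 24 + 19 + 48)) = 112*(-5 + 67/2) = 112*(57/2) = 3192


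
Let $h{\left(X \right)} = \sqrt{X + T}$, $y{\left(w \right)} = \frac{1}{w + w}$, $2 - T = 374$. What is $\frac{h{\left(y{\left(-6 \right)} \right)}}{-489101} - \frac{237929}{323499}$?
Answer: $- \frac{237929}{323499} - \frac{i \sqrt{13395}}{2934606} \approx -0.73549 - 3.9439 \cdot 10^{-5} i$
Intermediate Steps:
$T = -372$ ($T = 2 - 374 = -372$)
$y{\left(w \right)} = \frac{1}{2 w}$
$h{\left(X \right)} = \sqrt{-372 + X}$ ($h{\left(X \right)} = \sqrt{X - 372} = \sqrt{-372 + X}$)
$\frac{h{\left(y{\left(-6 \right)} \right)}}{-489101} - \frac{237929}{323499} = \frac{\sqrt{-372 + \frac{1}{2 \left(-6\right)}}}{-489101} - \frac{237929}{323499} = \sqrt{-372 + \frac{1}{2} \left(- \frac{1}{6}\right)} \left(- \frac{1}{489101}\right) - \frac{237929}{323499} = \sqrt{-372 - \frac{1}{12}} \left(- \frac{1}{489101}\right) - \frac{237929}{323499} = \sqrt{- \frac{4465}{12}} \left(- \frac{1}{489101}\right) - \frac{237929}{323499} = \frac{i \sqrt{13395}}{6} \left(- \frac{1}{489101}\right) - \frac{237929}{323499} = - \frac{i \sqrt{13395}}{2934606} - \frac{237929}{323499} = - \frac{237929}{323499} - \frac{i \sqrt{13395}}{2934606}$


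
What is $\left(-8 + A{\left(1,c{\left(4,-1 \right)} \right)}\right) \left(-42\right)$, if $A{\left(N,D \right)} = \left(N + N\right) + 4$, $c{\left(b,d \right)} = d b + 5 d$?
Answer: $84$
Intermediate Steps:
$c{\left(b,d \right)} = 5 d + b d$ ($c{\left(b,d \right)} = b d + 5 d = 5 d + b d$)
$A{\left(N,D \right)} = 4 + 2 N$ ($A{\left(N,D \right)} = 2 N + 4 = 4 + 2 N$)
$\left(-8 + A{\left(1,c{\left(4,-1 \right)} \right)}\right) \left(-42\right) = \left(-8 + \left(4 + 2 \cdot 1\right)\right) \left(-42\right) = \left(-8 + \left(4 + 2\right)\right) \left(-42\right) = \left(-8 + 6\right) \left(-42\right) = \left(-2\right) \left(-42\right) = 84$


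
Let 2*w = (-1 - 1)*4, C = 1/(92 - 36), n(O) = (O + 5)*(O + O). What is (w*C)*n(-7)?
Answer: -2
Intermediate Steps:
n(O) = 2*O*(5 + O) (n(O) = (5 + O)*(2*O) = 2*O*(5 + O))
C = 1/56 ≈ 0.017857
w = -4 (w = ((-1 - 1)*4)/2 = (-2*4)/2 = (½)*(-8) = -4)
(w*C)*n(-7) = (-4*1/56)*(2*(-7)*(5 - 7)) = -(-7)*(-2)/7 = -1/14*28 = -2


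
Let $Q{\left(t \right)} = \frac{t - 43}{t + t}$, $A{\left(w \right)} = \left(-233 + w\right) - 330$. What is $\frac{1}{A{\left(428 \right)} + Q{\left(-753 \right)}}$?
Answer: $- \frac{753}{101257} \approx -0.0074365$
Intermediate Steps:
$A{\left(w \right)} = -563 + w$
$Q{\left(t \right)} = \frac{-43 + t}{2 t}$
$\frac{1}{A{\left(428 \right)} + Q{\left(-753 \right)}} = \frac{1}{\left(-563 + 428\right) + \frac{-43 - 753}{2 \left(-753\right)}} = \frac{1}{-135 + \frac{1}{2} \left(- \frac{1}{753}\right) \left(-796\right)} = \frac{1}{-135 + \frac{398}{753}} = \frac{1}{- \frac{101257}{753}} = - \frac{753}{101257}$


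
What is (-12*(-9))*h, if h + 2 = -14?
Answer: -1728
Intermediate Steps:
h = -16 (h = -2 - 14 = -16)
(-12*(-9))*h = -12*(-9)*(-16) = 108*(-16) = -1728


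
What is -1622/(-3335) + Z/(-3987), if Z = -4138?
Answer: 20267144/13296645 ≈ 1.5242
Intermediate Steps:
-1622/(-3335) + Z/(-3987) = -1622/(-3335) - 4138/(-3987) = -1622*(-1/3335) - 4138*(-1/3987) = 1622/3335 + 4138/3987 = 20267144/13296645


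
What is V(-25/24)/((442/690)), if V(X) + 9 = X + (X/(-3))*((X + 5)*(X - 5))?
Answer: -87494645/3055104 ≈ -28.639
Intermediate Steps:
V(X) = -9 + X - X*(-5 + X)*(5 + X)/3 (V(X) = -9 + (X + (X/(-3))*((X + 5)*(X - 5))) = -9 + (X + (X*(-⅓))*((5 + X)*(-5 + X))) = -9 + (X + (-X/3)*((-5 + X)*(5 + X))) = -9 + (X - X*(-5 + X)*(5 + X)/3) = -9 + X - X*(-5 + X)*(5 + X)/3)
V(-25/24)/((442/690)) = (-9 - (-25/24)³/3 + 28*(-25/24)/3)/((442/690)) = (-9 - (-25*1/24)³/3 + 28*(-25*1/24)/3)/((442*(1/690))) = (-9 - (-25/24)³/3 + (28/3)*(-25/24))/(221/345) = (-9 - ⅓*(-15625/13824) - 175/18)*(345/221) = (-9 + 15625/41472 - 175/18)*(345/221) = -760823/41472*345/221 = -87494645/3055104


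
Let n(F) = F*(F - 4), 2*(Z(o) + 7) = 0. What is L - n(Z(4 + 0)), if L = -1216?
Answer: -1293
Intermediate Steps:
Z(o) = -7 (Z(o) = -7 + (1/2)*0 = -7 + 0 = -7)
n(F) = F*(-4 + F)
L - n(Z(4 + 0)) = -1216 - (-7)*(-4 - 7) = -1216 - (-7)*(-11) = -1216 - 1*77 = -1216 - 77 = -1293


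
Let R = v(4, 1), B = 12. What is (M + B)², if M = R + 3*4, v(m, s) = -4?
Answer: 400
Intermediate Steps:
R = -4
M = 8 (M = -4 + 3*4 = -4 + 12 = 8)
(M + B)² = (8 + 12)² = 20² = 400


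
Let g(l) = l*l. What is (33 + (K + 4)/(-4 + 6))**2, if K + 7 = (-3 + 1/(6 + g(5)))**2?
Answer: 4761966049/3694084 ≈ 1289.1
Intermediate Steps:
g(l) = l**2
K = 1737/961 (K = -7 + (-3 + 1/(6 + 5**2))**2 = -7 + (-3 + 1/(6 + 25))**2 = -7 + (-3 + 1/31)**2 = -7 + (-92/31)**2 = -7 + 8464/961 = 1737/961 ≈ 1.8075)
(33 + (K + 4)/(-4 + 6))**2 = (33 + (1737/961 + 4)/(-4 + 6))**2 = (33 + (5581/961)/2)**2 = (33 + (5581/961)*(1/2))**2 = (33 + 5581/1922)**2 = (69007/1922)**2 = 4761966049/3694084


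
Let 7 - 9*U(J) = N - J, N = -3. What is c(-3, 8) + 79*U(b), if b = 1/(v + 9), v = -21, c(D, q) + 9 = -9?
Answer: 7457/108 ≈ 69.046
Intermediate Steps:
c(D, q) = -18 (c(D, q) = -9 - 9 = -18)
b = -1/12 (b = 1/(-21 + 9) = 1/(-12) = -1/12 ≈ -0.083333)
U(J) = 10/9 + J/9 (U(J) = 7/9 - (-3 - J)/9 = 7/9 + (⅓ + J/9) = 10/9 + J/9)
c(-3, 8) + 79*U(b) = -18 + 79*(10/9 + (⅑)*(-1/12)) = -18 + 79*(10/9 - 1/108) = -18 + 79*(119/108) = -18 + 9401/108 = 7457/108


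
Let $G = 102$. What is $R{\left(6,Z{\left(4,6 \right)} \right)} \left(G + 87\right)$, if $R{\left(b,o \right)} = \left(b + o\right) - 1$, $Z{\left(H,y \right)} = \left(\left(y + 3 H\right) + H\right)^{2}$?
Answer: $92421$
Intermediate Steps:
$Z{\left(H,y \right)} = \left(y + 4 H\right)^{2}$
$R{\left(b,o \right)} = -1 + b + o$
$R{\left(6,Z{\left(4,6 \right)} \right)} \left(G + 87\right) = \left(-1 + 6 + \left(6 + 4 \cdot 4\right)^{2}\right) \left(102 + 87\right) = \left(-1 + 6 + \left(6 + 16\right)^{2}\right) 189 = \left(-1 + 6 + 22^{2}\right) 189 = \left(-1 + 6 + 484\right) 189 = 489 \cdot 189 = 92421$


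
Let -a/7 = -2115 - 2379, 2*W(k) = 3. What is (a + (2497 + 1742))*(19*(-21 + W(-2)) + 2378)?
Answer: 143323455/2 ≈ 7.1662e+7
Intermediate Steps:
W(k) = 3/2 (W(k) = (½)*3 = 3/2)
a = 31458 (a = -7*(-2115 - 2379) = -7*(-4494) = 31458)
(a + (2497 + 1742))*(19*(-21 + W(-2)) + 2378) = (31458 + (2497 + 1742))*(19*(-21 + 3/2) + 2378) = (31458 + 4239)*(19*(-39/2) + 2378) = 35697*(-741/2 + 2378) = 35697*(4015/2) = 143323455/2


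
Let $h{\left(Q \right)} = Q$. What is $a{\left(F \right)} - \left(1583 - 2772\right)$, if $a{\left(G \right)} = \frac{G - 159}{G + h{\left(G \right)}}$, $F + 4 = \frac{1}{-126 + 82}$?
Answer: $\frac{142693}{118} \approx 1209.3$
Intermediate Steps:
$F = - \frac{177}{44}$ ($F = -4 + \frac{1}{-126 + 82} = -4 + \frac{1}{-44} = -4 - \frac{1}{44} = - \frac{177}{44} \approx -4.0227$)
$a{\left(G \right)} = \frac{-159 + G}{2 G}$ ($a{\left(G \right)} = \frac{G - 159}{G + G} = \frac{-159 + G}{2 G}$)
$a{\left(F \right)} - \left(1583 - 2772\right) = \frac{-159 - \frac{177}{44}}{2 \left(- \frac{177}{44}\right)} - \left(1583 - 2772\right) = \frac{1}{2} \left(- \frac{44}{177}\right) \left(- \frac{7173}{44}\right) - -1189 = \frac{2391}{118} + 1189 = \frac{142693}{118}$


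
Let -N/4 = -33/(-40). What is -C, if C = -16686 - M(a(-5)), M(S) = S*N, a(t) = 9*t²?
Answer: 31887/2 ≈ 15944.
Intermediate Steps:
N = -33/10 (N = -(-132)/(-40) = -(-132)*(-1)/40 = -4*33/40 = -33/10 ≈ -3.3000)
M(S) = -33*S/10 (M(S) = S*(-33/10) = -33*S/10)
C = -31887/2 (C = -16686 - (-33)*9*(-5)²/10 = -16686 - (-33)*9*25/10 = -16686 - (-33)*225/10 = -16686 - 1*(-1485/2) = -16686 + 1485/2 = -31887/2 ≈ -15944.)
-C = -1*(-31887/2) = 31887/2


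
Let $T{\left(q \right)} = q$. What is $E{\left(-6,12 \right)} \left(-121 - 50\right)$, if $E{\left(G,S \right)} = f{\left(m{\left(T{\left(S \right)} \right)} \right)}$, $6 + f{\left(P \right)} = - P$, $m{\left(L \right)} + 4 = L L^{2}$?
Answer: $295830$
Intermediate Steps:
$m{\left(L \right)} = -4 + L^{3}$ ($m{\left(L \right)} = -4 + L L^{2} = -4 + L^{3}$)
$f{\left(P \right)} = -6 - P$
$E{\left(G,S \right)} = -2 - S^{3}$ ($E{\left(G,S \right)} = -6 - \left(-4 + S^{3}\right) = -2 - S^{3}$)
$E{\left(-6,12 \right)} \left(-121 - 50\right) = \left(-2 - 12^{3}\right) \left(-121 - 50\right) = \left(-2 - 1728\right) \left(-171\right) = \left(-1730\right) \left(-171\right) = 295830$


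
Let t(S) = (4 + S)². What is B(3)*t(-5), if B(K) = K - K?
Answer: 0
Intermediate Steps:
B(K) = 0
B(3)*t(-5) = 0*(4 - 5)² = 0*(-1)² = 0*1 = 0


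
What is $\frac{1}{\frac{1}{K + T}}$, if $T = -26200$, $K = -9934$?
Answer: $-36134$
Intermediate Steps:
$\frac{1}{\frac{1}{K + T}} = \frac{1}{\frac{1}{-9934 - 26200}} = \frac{1}{\frac{1}{-36134}} = \frac{1}{- \frac{1}{36134}} = -36134$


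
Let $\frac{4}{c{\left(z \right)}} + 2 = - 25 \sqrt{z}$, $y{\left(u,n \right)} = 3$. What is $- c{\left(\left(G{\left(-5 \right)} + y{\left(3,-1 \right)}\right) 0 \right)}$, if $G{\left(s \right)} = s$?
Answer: $2$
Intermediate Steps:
$c{\left(z \right)} = \frac{4}{-2 - 25 \sqrt{z}}$
$- c{\left(\left(G{\left(-5 \right)} + y{\left(3,-1 \right)}\right) 0 \right)} = - \frac{-4}{2 + 25 \sqrt{\left(-5 + 3\right) 0}} = - \frac{-4}{2 + 25 \sqrt{\left(-2\right) 0}} = - \frac{-4}{2 + 25 \sqrt{0}} = - \frac{-4}{2 + 25 \cdot 0} = - \frac{-4}{2 + 0} = - \frac{-4}{2} = \left(-1\right) \left(-2\right) = 2$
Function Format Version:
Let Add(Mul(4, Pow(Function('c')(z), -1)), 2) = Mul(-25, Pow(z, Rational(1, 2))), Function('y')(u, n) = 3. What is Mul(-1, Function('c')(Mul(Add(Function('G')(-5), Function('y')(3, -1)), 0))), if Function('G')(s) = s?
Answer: 2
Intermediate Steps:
Function('c')(z) = Mul(4, Pow(Add(-2, Mul(-25, Pow(z, Rational(1, 2)))), -1))
Mul(-1, Function('c')(Mul(Add(Function('G')(-5), Function('y')(3, -1)), 0))) = Mul(-1, Mul(-4, Pow(Add(2, Mul(25, Pow(Mul(Add(-5, 3), 0), Rational(1, 2)))), -1))) = Mul(-1, Mul(-4, Pow(Add(2, Mul(25, Pow(Mul(-2, 0), Rational(1, 2)))), -1))) = Mul(-1, Mul(-4, Pow(Add(2, Mul(25, Pow(0, Rational(1, 2)))), -1))) = Mul(-1, Mul(-4, Pow(Add(2, Mul(25, 0)), -1))) = Mul(-1, Mul(-4, Pow(Add(2, 0), -1))) = Mul(-1, Mul(-4, Pow(2, -1))) = Mul(-1, Mul(-4, Rational(1, 2))) = Mul(-1, -2) = 2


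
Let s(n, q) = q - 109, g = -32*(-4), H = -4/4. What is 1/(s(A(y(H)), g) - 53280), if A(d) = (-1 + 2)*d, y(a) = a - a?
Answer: -1/53261 ≈ -1.8775e-5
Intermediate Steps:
H = -1 (H = -4*¼ = -1)
y(a) = 0
g = 128
A(d) = d (A(d) = 1*d = d)
s(n, q) = -109 + q
1/(s(A(y(H)), g) - 53280) = 1/((-109 + 128) - 53280) = 1/(19 - 53280) = 1/(-53261) = -1/53261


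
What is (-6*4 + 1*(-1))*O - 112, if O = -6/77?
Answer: -8474/77 ≈ -110.05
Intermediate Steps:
O = -6/77 (O = -6*1/77 = -6/77 ≈ -0.077922)
(-6*4 + 1*(-1))*O - 112 = (-6*4 + 1*(-1))*(-6/77) - 112 = (-24 - 1)*(-6/77) - 112 = -25*(-6/77) - 112 = 150/77 - 112 = -8474/77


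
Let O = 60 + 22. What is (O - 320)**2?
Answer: 56644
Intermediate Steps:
O = 82
(O - 320)**2 = (82 - 320)**2 = (-238)**2 = 56644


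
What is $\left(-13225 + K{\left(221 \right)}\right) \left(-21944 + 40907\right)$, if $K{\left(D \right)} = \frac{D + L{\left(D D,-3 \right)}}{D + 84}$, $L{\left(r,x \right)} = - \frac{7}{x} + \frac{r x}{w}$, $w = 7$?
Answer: $- \frac{76882326612}{305} \approx -2.5207 \cdot 10^{8}$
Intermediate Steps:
$L{\left(r,x \right)} = - \frac{7}{x} + \frac{r x}{7}$
$K{\left(D \right)} = \frac{\frac{7}{3} + D - \frac{3 D^{2}}{7}}{84 + D}$ ($K{\left(D \right)} = \frac{D + \left(- \frac{7}{-3} + \frac{1}{7} D D \left(-3\right)\right)}{D + 84} = \frac{D + \left(\left(-7\right) \left(- \frac{1}{3}\right) + \frac{1}{7} D^{2} \left(-3\right)\right)}{84 + D} = \frac{D - \left(- \frac{7}{3} + \frac{3 D^{2}}{7}\right)}{84 + D} = \frac{\frac{7}{3} + D - \frac{3 D^{2}}{7}}{84 + D}$)
$\left(-13225 + K{\left(221 \right)}\right) \left(-21944 + 40907\right) = \left(-13225 + \frac{49 - 9 \cdot 221^{2} + 21 \cdot 221}{21 \left(84 + 221\right)}\right) \left(-21944 + 40907\right) = \left(-13225 + \frac{49 - 439569 + 4641}{21 \cdot 305}\right) 18963 = \left(-13225 + \frac{1}{21} \cdot \frac{1}{305} \left(49 - 439569 + 4641\right)\right) 18963 = \left(-13225 + \frac{1}{21} \cdot \frac{1}{305} \left(-434879\right)\right) 18963 = \left(-13225 - \frac{434879}{6405}\right) 18963 = \left(- \frac{85141004}{6405}\right) 18963 = - \frac{76882326612}{305}$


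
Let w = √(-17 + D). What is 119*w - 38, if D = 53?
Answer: 676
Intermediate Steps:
w = 6 (w = √(-17 + 53) = √36 = 6)
119*w - 38 = 119*6 - 38 = 714 - 38 = 676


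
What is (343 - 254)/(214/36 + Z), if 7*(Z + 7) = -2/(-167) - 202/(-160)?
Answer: -74909520/735197 ≈ -101.89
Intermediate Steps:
Z = -637613/93520 (Z = -7 + (-2/(-167) - 202/(-160))/7 = -7 + (-2*(-1/167) - 202*(-1/160))/7 = -7 + (2/167 + 101/80)/7 = -7 + (1/7)*(17027/13360) = -7 + 17027/93520 = -637613/93520 ≈ -6.8179)
(343 - 254)/(214/36 + Z) = (343 - 254)/(214/36 - 637613/93520) = 89/(214*(1/36) - 637613/93520) = 89/(107/18 - 637613/93520) = 89/(-735197/841680) = 89*(-841680/735197) = -74909520/735197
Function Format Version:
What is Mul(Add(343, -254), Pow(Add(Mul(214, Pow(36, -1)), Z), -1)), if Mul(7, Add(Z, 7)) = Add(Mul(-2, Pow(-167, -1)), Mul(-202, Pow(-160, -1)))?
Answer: Rational(-74909520, 735197) ≈ -101.89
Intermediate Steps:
Z = Rational(-637613, 93520) (Z = Add(-7, Mul(Rational(1, 7), Add(Mul(-2, Pow(-167, -1)), Mul(-202, Pow(-160, -1))))) = Add(-7, Mul(Rational(1, 7), Add(Mul(-2, Rational(-1, 167)), Mul(-202, Rational(-1, 160))))) = Add(-7, Mul(Rational(1, 7), Add(Rational(2, 167), Rational(101, 80)))) = Add(-7, Mul(Rational(1, 7), Rational(17027, 13360))) = Add(-7, Rational(17027, 93520)) = Rational(-637613, 93520) ≈ -6.8179)
Mul(Add(343, -254), Pow(Add(Mul(214, Pow(36, -1)), Z), -1)) = Mul(Add(343, -254), Pow(Add(Mul(214, Pow(36, -1)), Rational(-637613, 93520)), -1)) = Mul(89, Pow(Add(Mul(214, Rational(1, 36)), Rational(-637613, 93520)), -1)) = Mul(89, Pow(Add(Rational(107, 18), Rational(-637613, 93520)), -1)) = Mul(89, Pow(Rational(-735197, 841680), -1)) = Mul(89, Rational(-841680, 735197)) = Rational(-74909520, 735197)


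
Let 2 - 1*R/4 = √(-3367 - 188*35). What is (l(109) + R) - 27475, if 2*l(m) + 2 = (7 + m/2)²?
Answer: -204615/8 - 28*I*√203 ≈ -25577.0 - 398.94*I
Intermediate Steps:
l(m) = -1 + (7 + m/2)²/2
R = 8 - 28*I*√203 (R = 8 - 4*√(-3367 - 188*35) = 8 - 4*√(-3367 - 6580) = 8 - 28*I*√203 ≈ 8.0 - 398.94*I)
(l(109) + R) - 27475 = ((-1 + (14 + 109)²/8) + (8 - 28*I*√203)) - 27475 = ((-1 + (⅛)*123²) + (8 - 28*I*√203)) - 27475 = ((-1 + (⅛)*15129) + (8 - 28*I*√203)) - 27475 = ((-1 + 15129/8) + (8 - 28*I*√203)) - 27475 = (15121/8 + (8 - 28*I*√203)) - 27475 = (15185/8 - 28*I*√203) - 27475 = -204615/8 - 28*I*√203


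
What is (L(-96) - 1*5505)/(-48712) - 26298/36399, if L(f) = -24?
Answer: -359926035/591022696 ≈ -0.60899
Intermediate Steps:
(L(-96) - 1*5505)/(-48712) - 26298/36399 = (-24 - 1*5505)/(-48712) - 26298/36399 = (-24 - 5505)*(-1/48712) - 26298*1/36399 = -5529*(-1/48712) - 8766/12133 = 5529/48712 - 8766/12133 = -359926035/591022696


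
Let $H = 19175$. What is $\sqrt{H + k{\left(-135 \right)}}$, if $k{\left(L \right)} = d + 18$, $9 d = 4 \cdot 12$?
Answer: $\frac{\sqrt{172785}}{3} \approx 138.56$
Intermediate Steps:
$d = \frac{16}{3}$ ($d = \frac{4 \cdot 12}{9} = \frac{1}{9} \cdot 48 = \frac{16}{3} \approx 5.3333$)
$k{\left(L \right)} = \frac{70}{3}$ ($k{\left(L \right)} = \frac{16}{3} + 18 = \frac{70}{3}$)
$\sqrt{H + k{\left(-135 \right)}} = \sqrt{19175 + \frac{70}{3}} = \sqrt{\frac{57595}{3}} = \frac{\sqrt{172785}}{3}$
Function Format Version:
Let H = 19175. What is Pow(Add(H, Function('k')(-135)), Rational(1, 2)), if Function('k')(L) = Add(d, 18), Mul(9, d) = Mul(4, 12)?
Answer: Mul(Rational(1, 3), Pow(172785, Rational(1, 2))) ≈ 138.56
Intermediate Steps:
d = Rational(16, 3) (d = Mul(Rational(1, 9), Mul(4, 12)) = Mul(Rational(1, 9), 48) = Rational(16, 3) ≈ 5.3333)
Function('k')(L) = Rational(70, 3) (Function('k')(L) = Add(Rational(16, 3), 18) = Rational(70, 3))
Pow(Add(H, Function('k')(-135)), Rational(1, 2)) = Pow(Add(19175, Rational(70, 3)), Rational(1, 2)) = Pow(Rational(57595, 3), Rational(1, 2)) = Mul(Rational(1, 3), Pow(172785, Rational(1, 2)))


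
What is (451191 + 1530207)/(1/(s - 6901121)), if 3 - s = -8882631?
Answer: 3926165895174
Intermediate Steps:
s = 8882634 (s = 3 - 1*(-8882631) = 3 + 8882631 = 8882634)
(451191 + 1530207)/(1/(s - 6901121)) = (451191 + 1530207)/(1/(8882634 - 6901121)) = 1981398/(1/1981513) = 1981398*1981513 = 3926165895174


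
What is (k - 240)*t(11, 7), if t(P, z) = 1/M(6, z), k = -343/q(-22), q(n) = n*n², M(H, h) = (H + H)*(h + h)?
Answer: -2555177/1788864 ≈ -1.4284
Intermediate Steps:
M(H, h) = 4*H*h (M(H, h) = (2*H)*(2*h) = 4*H*h)
q(n) = n³
k = 343/10648 (k = -343/((-22)³) = -343/(-10648) = -343*(-1/10648) = 343/10648 ≈ 0.032213)
t(P, z) = 1/(24*z) (t(P, z) = 1/(4*6*z) = 1/(24*z))
(k - 240)*t(11, 7) = (343/10648 - 240)*((1/24)/7) = -2555177/(255552*7) = -2555177/10648*1/168 = -2555177/1788864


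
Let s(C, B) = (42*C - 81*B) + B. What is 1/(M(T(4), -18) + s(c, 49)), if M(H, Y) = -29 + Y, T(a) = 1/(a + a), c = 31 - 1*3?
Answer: -1/2791 ≈ -0.00035829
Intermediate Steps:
c = 28 (c = 31 - 3 = 28)
s(C, B) = -80*B + 42*C (s(C, B) = (-81*B + 42*C) + B = -80*B + 42*C)
T(a) = 1/(2*a)
1/(M(T(4), -18) + s(c, 49)) = 1/((-29 - 18) + (-80*49 + 42*28)) = 1/(-47 + (-3920 + 1176)) = 1/(-47 - 2744) = 1/(-2791) = -1/2791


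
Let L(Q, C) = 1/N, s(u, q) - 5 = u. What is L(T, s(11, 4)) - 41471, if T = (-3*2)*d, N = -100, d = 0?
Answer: -4147101/100 ≈ -41471.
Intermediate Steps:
s(u, q) = 5 + u
T = 0 (T = -3*2*0 = -6*0 = 0)
L(Q, C) = -1/100 (L(Q, C) = 1/(-100) = -1/100)
L(T, s(11, 4)) - 41471 = -1/100 - 41471 = -4147101/100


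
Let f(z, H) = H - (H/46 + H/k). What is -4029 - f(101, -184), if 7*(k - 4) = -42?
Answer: -3757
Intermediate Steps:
k = -2 (k = 4 + (⅐)*(-42) = 4 - 6 = -2)
f(z, H) = 34*H/23 (f(z, H) = H - (H/46 + H/(-2)) = H - (H*(1/46) + H*(-½)) = H - (H/46 - H/2) = H - (-11)*H/23 = H + 11*H/23 = 34*H/23)
-4029 - f(101, -184) = -4029 - 34*(-184)/23 = -4029 - 1*(-272) = -4029 + 272 = -3757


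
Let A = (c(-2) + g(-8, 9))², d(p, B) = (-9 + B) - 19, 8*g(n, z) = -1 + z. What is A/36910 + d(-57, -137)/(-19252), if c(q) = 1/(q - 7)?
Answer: 247267139/28778948460 ≈ 0.0085919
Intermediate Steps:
c(q) = 1/(-7 + q)
g(n, z) = -⅛ + z/8 (g(n, z) = (-1 + z)/8 = -⅛ + z/8)
d(p, B) = -28 + B
A = 64/81 (A = (1/(-7 - 2) + (-⅛ + (⅛)*9))² = (1/(-9) + (-⅛ + 9/8))² = (-⅑ + 1)² = (8/9)² = 64/81 ≈ 0.79012)
A/36910 + d(-57, -137)/(-19252) = (64/81)/36910 + (-28 - 137)/(-19252) = (64/81)*(1/36910) - 165*(-1/19252) = 32/1494855 + 165/19252 = 247267139/28778948460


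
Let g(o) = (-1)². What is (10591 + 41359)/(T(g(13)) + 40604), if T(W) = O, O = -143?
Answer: 51950/40461 ≈ 1.2840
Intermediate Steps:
g(o) = 1
T(W) = -143
(10591 + 41359)/(T(g(13)) + 40604) = (10591 + 41359)/(-143 + 40604) = 51950/40461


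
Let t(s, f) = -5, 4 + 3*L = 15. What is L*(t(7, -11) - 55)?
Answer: -220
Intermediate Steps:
L = 11/3 (L = -4/3 + (⅓)*15 = -4/3 + 5 = 11/3 ≈ 3.6667)
L*(t(7, -11) - 55) = 11*(-5 - 55)/3 = (11/3)*(-60) = -220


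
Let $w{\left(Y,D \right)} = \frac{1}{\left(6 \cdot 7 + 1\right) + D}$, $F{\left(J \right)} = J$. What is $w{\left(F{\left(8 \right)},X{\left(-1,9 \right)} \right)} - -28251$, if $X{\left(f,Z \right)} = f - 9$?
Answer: $\frac{932284}{33} \approx 28251.0$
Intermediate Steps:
$X{\left(f,Z \right)} = -9 + f$
$w{\left(Y,D \right)} = \frac{1}{43 + D}$ ($w{\left(Y,D \right)} = \frac{1}{\left(42 + 1\right) + D} = \frac{1}{43 + D}$)
$w{\left(F{\left(8 \right)},X{\left(-1,9 \right)} \right)} - -28251 = \frac{1}{43 - 10} - -28251 = \frac{1}{43 - 10} + 28251 = \frac{1}{33} + 28251 = \frac{932284}{33}$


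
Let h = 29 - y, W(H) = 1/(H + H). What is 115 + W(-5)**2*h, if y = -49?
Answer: 5789/50 ≈ 115.78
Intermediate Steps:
W(H) = 1/(2*H)
h = 78 (h = 29 - 1*(-49) = 29 + 49 = 78)
115 + W(-5)**2*h = 115 + ((1/2)/(-5))**2*78 = 115 + ((1/2)*(-1/5))**2*78 = 115 + (-1/10)**2*78 = 115 + (1/100)*78 = 115 + 39/50 = 5789/50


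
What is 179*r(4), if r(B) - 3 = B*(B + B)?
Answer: 6265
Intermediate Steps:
r(B) = 3 + 2*B**2 (r(B) = 3 + B*(B + B) = 3 + B*(2*B) = 3 + 2*B**2)
179*r(4) = 179*(3 + 2*4**2) = 179*(3 + 2*16) = 179*(3 + 32) = 179*35 = 6265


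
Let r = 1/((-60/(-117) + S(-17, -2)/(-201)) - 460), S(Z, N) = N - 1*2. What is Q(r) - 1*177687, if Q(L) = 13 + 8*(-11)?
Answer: -177762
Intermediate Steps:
S(Z, N) = -2 + N (S(Z, N) = N - 2 = -2 + N)
r = -871/400196 (r = 1/((-60/(-117) + (-2 - 2)/(-201)) - 460) = 1/((-60*(-1/117) - 4*(-1/201)) - 460) = 1/((20/39 + 4/201) - 460) = 1/(464/871 - 460) = 1/(-400196/871) = -871/400196 ≈ -0.0021764)
Q(L) = -75 (Q(L) = 13 - 88 = -75)
Q(r) - 1*177687 = -75 - 1*177687 = -75 - 177687 = -177762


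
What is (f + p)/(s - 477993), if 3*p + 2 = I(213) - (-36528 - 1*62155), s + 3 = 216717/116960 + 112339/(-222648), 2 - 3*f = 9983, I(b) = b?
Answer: -96473976580960/1555926967770313 ≈ -0.062004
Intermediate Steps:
f = -3327 (f = ⅔ - ⅓*9983 = ⅔ - 9983/3 = -3327)
s = -5376286633/3255113760 (s = -3 + (216717/116960 + 112339/(-222648)) = -3 + (216717*(1/116960) + 112339*(-1/222648)) = -3 + (216717/116960 - 112339/222648) = -3 + 4389054647/3255113760 = -5376286633/3255113760 ≈ -1.6516)
p = 98894/3 (p = -⅔ + (213 - (-36528 - 1*62155))/3 = -⅔ + (213 - (-36528 - 62155))/3 = -⅔ + (213 - 1*(-98683))/3 = -⅔ + (213 + 98683)/3 = -⅔ + (⅓)*98896 = -⅔ + 98896/3 = 98894/3 ≈ 32965.)
(f + p)/(s - 477993) = (-3327 + 98894/3)/(-5376286633/3255113760 - 477993) = 88913/(3*(-1555926967770313/3255113760)) = (88913/3)*(-3255113760/1555926967770313) = -96473976580960/1555926967770313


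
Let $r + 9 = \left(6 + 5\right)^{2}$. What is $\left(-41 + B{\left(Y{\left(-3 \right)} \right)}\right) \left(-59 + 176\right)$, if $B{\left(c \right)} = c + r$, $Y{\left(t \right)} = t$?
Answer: $7956$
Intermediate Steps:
$r = 112$ ($r = -9 + \left(6 + 5\right)^{2} = -9 + 11^{2} = -9 + 121 = 112$)
$B{\left(c \right)} = 112 + c$ ($B{\left(c \right)} = c + 112 = 112 + c$)
$\left(-41 + B{\left(Y{\left(-3 \right)} \right)}\right) \left(-59 + 176\right) = \left(-41 + \left(112 - 3\right)\right) \left(-59 + 176\right) = \left(-41 + 109\right) 117 = 68 \cdot 117 = 7956$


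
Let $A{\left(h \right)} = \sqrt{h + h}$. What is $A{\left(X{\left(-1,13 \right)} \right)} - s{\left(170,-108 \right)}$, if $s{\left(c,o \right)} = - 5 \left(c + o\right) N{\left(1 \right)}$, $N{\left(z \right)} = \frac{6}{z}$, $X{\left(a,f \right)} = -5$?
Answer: $1860 + i \sqrt{10} \approx 1860.0 + 3.1623 i$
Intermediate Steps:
$s{\left(c,o \right)} = - 30 c - 30 o$ ($s{\left(c,o \right)} = - 5 \left(c + o\right) \frac{6}{1} = \left(- 5 c - 5 o\right) 6 \cdot 1 = \left(- 5 c - 5 o\right) 6 = - 30 c - 30 o$)
$A{\left(h \right)} = \sqrt{2} \sqrt{h}$ ($A{\left(h \right)} = \sqrt{2 h} = \sqrt{2} \sqrt{h}$)
$A{\left(X{\left(-1,13 \right)} \right)} - s{\left(170,-108 \right)} = \sqrt{2} \sqrt{-5} - \left(\left(-30\right) 170 - -3240\right) = \sqrt{2} i \sqrt{5} - \left(-5100 + 3240\right) = i \sqrt{10} - -1860 = i \sqrt{10} + 1860 = 1860 + i \sqrt{10}$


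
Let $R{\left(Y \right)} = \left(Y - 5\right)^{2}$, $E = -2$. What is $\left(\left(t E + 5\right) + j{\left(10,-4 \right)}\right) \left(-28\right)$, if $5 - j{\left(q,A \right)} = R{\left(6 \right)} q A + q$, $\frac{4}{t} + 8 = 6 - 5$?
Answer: $-1152$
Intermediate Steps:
$R{\left(Y \right)} = \left(-5 + Y\right)^{2}$
$t = - \frac{4}{7}$ ($t = \frac{4}{-8 + \left(6 - 5\right)} = \frac{4}{-8 + 1} = \frac{4}{-7} = 4 \left(- \frac{1}{7}\right) = - \frac{4}{7} \approx -0.57143$)
$j{\left(q,A \right)} = 5 - q - A q$ ($j{\left(q,A \right)} = 5 - \left(\left(-5 + 6\right)^{2} q A + q\right) = 5 - \left(1^{2} q A + q\right) = 5 - \left(1 q A + q\right) = 5 - \left(q A + q\right) = 5 - \left(A q + q\right) = 5 - \left(q + A q\right) = 5 - q - A q$)
$\left(\left(t E + 5\right) + j{\left(10,-4 \right)}\right) \left(-28\right) = \left(\left(\left(- \frac{4}{7}\right) \left(-2\right) + 5\right) - \left(5 - 40\right)\right) \left(-28\right) = \left(\left(\frac{8}{7} + 5\right) + \left(5 - 10 + 40\right)\right) \left(-28\right) = \left(\frac{43}{7} + 35\right) \left(-28\right) = \frac{288}{7} \left(-28\right) = -1152$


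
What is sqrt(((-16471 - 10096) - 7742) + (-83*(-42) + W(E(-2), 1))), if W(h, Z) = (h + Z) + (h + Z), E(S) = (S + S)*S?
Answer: I*sqrt(30805) ≈ 175.51*I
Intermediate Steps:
E(S) = 2*S**2 (E(S) = (2*S)*S = 2*S**2)
W(h, Z) = 2*Z + 2*h (W(h, Z) = (Z + h) + (Z + h) = 2*Z + 2*h)
sqrt(((-16471 - 10096) - 7742) + (-83*(-42) + W(E(-2), 1))) = sqrt(((-16471 - 10096) - 7742) + (-83*(-42) + (2*1 + 2*(2*(-2)**2)))) = sqrt((-26567 - 7742) + (3486 + (2 + 2*(2*4)))) = sqrt(-34309 + (3486 + (2 + 2*8))) = sqrt(-34309 + (3486 + (2 + 16))) = sqrt(-34309 + (3486 + 18)) = sqrt(-34309 + 3504) = sqrt(-30805) = I*sqrt(30805)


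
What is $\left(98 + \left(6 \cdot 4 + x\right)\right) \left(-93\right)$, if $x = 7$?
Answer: $-11997$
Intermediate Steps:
$\left(98 + \left(6 \cdot 4 + x\right)\right) \left(-93\right) = \left(98 + \left(6 \cdot 4 + 7\right)\right) \left(-93\right) = \left(98 + \left(24 + 7\right)\right) \left(-93\right) = \left(98 + 31\right) \left(-93\right) = 129 \left(-93\right) = -11997$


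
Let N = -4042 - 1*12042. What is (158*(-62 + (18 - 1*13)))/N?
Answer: 4503/8042 ≈ 0.55994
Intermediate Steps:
N = -16084 (N = -4042 - 12042 = -16084)
(158*(-62 + (18 - 1*13)))/N = (158*(-62 + (18 - 1*13)))/(-16084) = (158*(-62 + (18 - 13)))*(-1/16084) = (158*(-62 + 5))*(-1/16084) = (158*(-57))*(-1/16084) = -9006*(-1/16084) = 4503/8042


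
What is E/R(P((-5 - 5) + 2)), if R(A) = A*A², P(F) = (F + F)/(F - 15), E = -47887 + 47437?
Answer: -2737575/2048 ≈ -1336.7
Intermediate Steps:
E = -450
P(F) = 2*F/(-15 + F) (P(F) = (2*F)/(-15 + F) = 2*F/(-15 + F))
R(A) = A³
E/R(P((-5 - 5) + 2)) = -450*(-15 + ((-5 - 5) + 2))³/(8*((-5 - 5) + 2)³) = -450*(-15 + (-10 + 2))³/(8*(-10 + 2)³) = -450*(-(-15 - 8)³/4096) = -450/((2*(-8)/(-23))³) = -450/((2*(-8)*(-1/23))³) = -450/((16/23)³) = -450/4096/12167 = -450*12167/4096 = -2737575/2048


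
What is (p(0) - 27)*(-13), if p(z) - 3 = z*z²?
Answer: 312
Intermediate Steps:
p(z) = 3 + z³ (p(z) = 3 + z*z² = 3 + z³)
(p(0) - 27)*(-13) = ((3 + 0³) - 27)*(-13) = ((3 + 0) - 27)*(-13) = (3 - 27)*(-13) = -24*(-13) = 312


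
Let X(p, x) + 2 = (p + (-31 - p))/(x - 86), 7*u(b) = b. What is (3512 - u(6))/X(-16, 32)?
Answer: -1327212/539 ≈ -2462.4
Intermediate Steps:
u(b) = b/7
X(p, x) = -2 - 31/(-86 + x) (X(p, x) = -2 + (p + (-31 - p))/(x - 86) = -2 - 31/(-86 + x))
(3512 - u(6))/X(-16, 32) = (3512 - 6/7)/(((141 - 2*32)/(-86 + 32))) = (3512 - 1*6/7)/(((141 - 64)/(-54))) = (3512 - 6/7)/((-1/54*77)) = 24578/(7*(-77/54)) = (24578/7)*(-54/77) = -1327212/539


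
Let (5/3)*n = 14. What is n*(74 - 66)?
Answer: 336/5 ≈ 67.200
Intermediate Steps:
n = 42/5 (n = (⅗)*14 = 42/5 ≈ 8.4000)
n*(74 - 66) = 42*(74 - 66)/5 = (42/5)*8 = 336/5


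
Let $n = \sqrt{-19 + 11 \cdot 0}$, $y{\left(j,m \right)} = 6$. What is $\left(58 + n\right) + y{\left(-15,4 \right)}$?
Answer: $64 + i \sqrt{19} \approx 64.0 + 4.3589 i$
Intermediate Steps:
$n = i \sqrt{19}$ ($n = \sqrt{-19 + 0} = \sqrt{-19} = i \sqrt{19} \approx 4.3589 i$)
$\left(58 + n\right) + y{\left(-15,4 \right)} = \left(58 + i \sqrt{19}\right) + 6 = 64 + i \sqrt{19}$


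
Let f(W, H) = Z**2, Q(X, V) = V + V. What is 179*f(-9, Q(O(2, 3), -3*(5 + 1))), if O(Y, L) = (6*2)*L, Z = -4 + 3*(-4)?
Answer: 45824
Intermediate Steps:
Z = -16 (Z = -4 - 12 = -16)
O(Y, L) = 12*L
Q(X, V) = 2*V
f(W, H) = 256 (f(W, H) = (-16)**2 = 256)
179*f(-9, Q(O(2, 3), -3*(5 + 1))) = 179*256 = 45824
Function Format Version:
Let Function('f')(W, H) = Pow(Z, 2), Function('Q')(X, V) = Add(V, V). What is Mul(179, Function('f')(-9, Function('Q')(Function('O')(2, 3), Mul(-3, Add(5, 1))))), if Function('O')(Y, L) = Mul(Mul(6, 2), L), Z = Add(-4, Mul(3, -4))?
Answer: 45824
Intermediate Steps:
Z = -16 (Z = Add(-4, -12) = -16)
Function('O')(Y, L) = Mul(12, L)
Function('Q')(X, V) = Mul(2, V)
Function('f')(W, H) = 256 (Function('f')(W, H) = Pow(-16, 2) = 256)
Mul(179, Function('f')(-9, Function('Q')(Function('O')(2, 3), Mul(-3, Add(5, 1))))) = Mul(179, 256) = 45824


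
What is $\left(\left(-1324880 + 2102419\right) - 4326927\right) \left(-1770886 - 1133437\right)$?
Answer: $10308569204324$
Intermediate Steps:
$\left(\left(-1324880 + 2102419\right) - 4326927\right) \left(-1770886 - 1133437\right) = \left(777539 - 4326927\right) \left(-2904323\right) = \left(-3549388\right) \left(-2904323\right) = 10308569204324$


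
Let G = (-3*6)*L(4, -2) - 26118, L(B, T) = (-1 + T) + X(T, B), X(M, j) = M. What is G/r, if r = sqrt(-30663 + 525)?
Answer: 4338*I*sqrt(30138)/5023 ≈ 149.93*I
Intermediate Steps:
L(B, T) = -1 + 2*T (L(B, T) = (-1 + T) + T = -1 + 2*T)
G = -26028 (G = (-3*6)*(-1 + 2*(-2)) - 26118 = -18*(-1 - 4) - 26118 = -18*(-5) - 26118 = 90 - 26118 = -26028)
r = I*sqrt(30138) (r = sqrt(-30138) = I*sqrt(30138) ≈ 173.6*I)
G/r = -26028*(-I*sqrt(30138)/30138) = -(-4338)*I*sqrt(30138)/5023 = 4338*I*sqrt(30138)/5023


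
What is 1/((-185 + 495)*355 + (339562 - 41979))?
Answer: 1/407633 ≈ 2.4532e-6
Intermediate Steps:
1/((-185 + 495)*355 + (339562 - 41979)) = 1/(310*355 + 297583) = 1/(110050 + 297583) = 1/407633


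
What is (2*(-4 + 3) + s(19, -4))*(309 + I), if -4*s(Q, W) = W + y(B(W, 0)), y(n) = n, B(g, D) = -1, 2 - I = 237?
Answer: -111/2 ≈ -55.500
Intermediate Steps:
I = -235 (I = 2 - 1*237 = 2 - 237 = -235)
s(Q, W) = ¼ - W/4 (s(Q, W) = -(W - 1)/4 = -(-1 + W)/4 = ¼ - W/4)
(2*(-4 + 3) + s(19, -4))*(309 + I) = (2*(-4 + 3) + (¼ - ¼*(-4)))*(309 - 235) = (2*(-1) + (¼ + 1))*74 = (-2 + 5/4)*74 = -¾*74 = -111/2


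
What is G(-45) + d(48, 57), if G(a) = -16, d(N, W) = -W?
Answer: -73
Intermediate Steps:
G(-45) + d(48, 57) = -16 - 1*57 = -16 - 57 = -73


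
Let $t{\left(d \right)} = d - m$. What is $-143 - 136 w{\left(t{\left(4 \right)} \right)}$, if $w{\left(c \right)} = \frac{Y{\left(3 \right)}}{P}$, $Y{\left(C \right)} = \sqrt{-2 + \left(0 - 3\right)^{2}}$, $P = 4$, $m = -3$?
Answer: $-143 - 34 \sqrt{7} \approx -232.96$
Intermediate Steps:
$t{\left(d \right)} = 3 + d$ ($t{\left(d \right)} = d - -3 = d + 3 = 3 + d$)
$Y{\left(C \right)} = \sqrt{7}$ ($Y{\left(C \right)} = \sqrt{-2 + \left(-3\right)^{2}} = \sqrt{-2 + 9} = \sqrt{7}$)
$w{\left(c \right)} = \frac{\sqrt{7}}{4}$
$-143 - 136 w{\left(t{\left(4 \right)} \right)} = -143 - 136 \frac{\sqrt{7}}{4} = -143 - 34 \sqrt{7}$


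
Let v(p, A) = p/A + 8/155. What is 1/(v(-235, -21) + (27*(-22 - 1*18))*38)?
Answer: -3255/133548607 ≈ -2.4373e-5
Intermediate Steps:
v(p, A) = 8/155 + p/A (v(p, A) = p/A + 8*(1/155) = p/A + 8/155 = 8/155 + p/A)
1/(v(-235, -21) + (27*(-22 - 1*18))*38) = 1/((8/155 - 235/(-21)) + (27*(-22 - 1*18))*38) = 1/((8/155 - 235*(-1/21)) + (27*(-22 - 18))*38) = 1/((8/155 + 235/21) + (27*(-40))*38) = 1/(36593/3255 - 1080*38) = 1/(36593/3255 - 41040) = 1/(-133548607/3255) = -3255/133548607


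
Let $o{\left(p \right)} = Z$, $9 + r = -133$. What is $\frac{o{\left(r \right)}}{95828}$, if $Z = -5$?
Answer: $- \frac{5}{95828} \approx -5.2177 \cdot 10^{-5}$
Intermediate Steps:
$r = -142$ ($r = -9 - 133 = -142$)
$o{\left(p \right)} = -5$
$\frac{o{\left(r \right)}}{95828} = - \frac{5}{95828}$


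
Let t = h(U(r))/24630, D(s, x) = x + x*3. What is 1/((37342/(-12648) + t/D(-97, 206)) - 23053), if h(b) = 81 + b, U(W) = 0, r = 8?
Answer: -10695528240/246595589989493 ≈ -4.3373e-5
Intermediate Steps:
D(s, x) = 4*x (D(s, x) = x + 3*x = 4*x)
t = 27/8210 (t = (81 + 0)/24630 = 81*(1/24630) = 27/8210 ≈ 0.0032887)
1/((37342/(-12648) + t/D(-97, 206)) - 23053) = 1/((37342/(-12648) + 27/(8210*((4*206)))) - 23053) = 1/((37342*(-1/12648) + (27/8210)/824) - 23053) = 1/((-18671/6324 + (27/8210)*(1/824)) - 23053) = 1/((-18671/6324 + 27/6765040) - 23053) = 1/(-31577472773/10695528240 - 23053) = 1/(-246595589989493/10695528240) = -10695528240/246595589989493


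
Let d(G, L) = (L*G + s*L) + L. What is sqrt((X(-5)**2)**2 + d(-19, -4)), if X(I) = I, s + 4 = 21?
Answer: sqrt(629) ≈ 25.080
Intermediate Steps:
s = 17 (s = -4 + 21 = 17)
d(G, L) = 18*L + G*L (d(G, L) = (L*G + 17*L) + L = (G*L + 17*L) + L = (17*L + G*L) + L = 18*L + G*L)
sqrt((X(-5)**2)**2 + d(-19, -4)) = sqrt(((-5)**2)**2 - 4*(18 - 19)) = sqrt(25**2 - 4*(-1)) = sqrt(625 + 4) = sqrt(629)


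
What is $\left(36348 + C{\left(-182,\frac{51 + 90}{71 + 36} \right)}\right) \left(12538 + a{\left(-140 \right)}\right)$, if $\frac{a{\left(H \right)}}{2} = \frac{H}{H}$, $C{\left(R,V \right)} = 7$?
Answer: $455891700$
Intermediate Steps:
$a{\left(H \right)} = 2$ ($a{\left(H \right)} = 2 \frac{H}{H} = 2 \cdot 1 = 2$)
$\left(36348 + C{\left(-182,\frac{51 + 90}{71 + 36} \right)}\right) \left(12538 + a{\left(-140 \right)}\right) = \left(36348 + 7\right) \left(12538 + 2\right) = 36355 \cdot 12540 = 455891700$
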